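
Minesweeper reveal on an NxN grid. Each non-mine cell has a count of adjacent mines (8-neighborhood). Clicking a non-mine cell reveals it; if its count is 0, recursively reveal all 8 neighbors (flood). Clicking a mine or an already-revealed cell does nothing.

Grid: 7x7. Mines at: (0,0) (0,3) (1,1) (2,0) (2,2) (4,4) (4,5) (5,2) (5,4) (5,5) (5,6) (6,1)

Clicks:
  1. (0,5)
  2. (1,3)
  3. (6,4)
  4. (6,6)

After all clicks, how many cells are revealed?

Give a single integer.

Click 1 (0,5) count=0: revealed 15 new [(0,4) (0,5) (0,6) (1,3) (1,4) (1,5) (1,6) (2,3) (2,4) (2,5) (2,6) (3,3) (3,4) (3,5) (3,6)] -> total=15
Click 2 (1,3) count=2: revealed 0 new [(none)] -> total=15
Click 3 (6,4) count=2: revealed 1 new [(6,4)] -> total=16
Click 4 (6,6) count=2: revealed 1 new [(6,6)] -> total=17

Answer: 17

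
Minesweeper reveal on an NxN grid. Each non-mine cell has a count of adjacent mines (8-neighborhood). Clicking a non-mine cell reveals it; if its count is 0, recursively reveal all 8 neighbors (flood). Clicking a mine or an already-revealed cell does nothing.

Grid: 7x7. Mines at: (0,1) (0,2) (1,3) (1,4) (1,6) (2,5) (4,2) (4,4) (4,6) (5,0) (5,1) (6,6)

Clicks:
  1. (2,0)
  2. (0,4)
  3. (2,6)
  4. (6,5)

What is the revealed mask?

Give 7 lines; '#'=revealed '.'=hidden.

Answer: ....#..
###....
###...#
###....
##.....
.......
.....#.

Derivation:
Click 1 (2,0) count=0: revealed 11 new [(1,0) (1,1) (1,2) (2,0) (2,1) (2,2) (3,0) (3,1) (3,2) (4,0) (4,1)] -> total=11
Click 2 (0,4) count=2: revealed 1 new [(0,4)] -> total=12
Click 3 (2,6) count=2: revealed 1 new [(2,6)] -> total=13
Click 4 (6,5) count=1: revealed 1 new [(6,5)] -> total=14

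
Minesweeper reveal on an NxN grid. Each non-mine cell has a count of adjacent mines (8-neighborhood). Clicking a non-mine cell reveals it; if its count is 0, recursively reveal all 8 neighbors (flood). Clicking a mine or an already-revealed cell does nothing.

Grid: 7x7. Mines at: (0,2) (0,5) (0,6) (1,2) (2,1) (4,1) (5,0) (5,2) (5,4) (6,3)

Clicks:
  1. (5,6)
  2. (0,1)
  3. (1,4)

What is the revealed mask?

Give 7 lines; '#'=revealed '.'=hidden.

Answer: .#.....
...####
..#####
..#####
..#####
.....##
.....##

Derivation:
Click 1 (5,6) count=0: revealed 23 new [(1,3) (1,4) (1,5) (1,6) (2,2) (2,3) (2,4) (2,5) (2,6) (3,2) (3,3) (3,4) (3,5) (3,6) (4,2) (4,3) (4,4) (4,5) (4,6) (5,5) (5,6) (6,5) (6,6)] -> total=23
Click 2 (0,1) count=2: revealed 1 new [(0,1)] -> total=24
Click 3 (1,4) count=1: revealed 0 new [(none)] -> total=24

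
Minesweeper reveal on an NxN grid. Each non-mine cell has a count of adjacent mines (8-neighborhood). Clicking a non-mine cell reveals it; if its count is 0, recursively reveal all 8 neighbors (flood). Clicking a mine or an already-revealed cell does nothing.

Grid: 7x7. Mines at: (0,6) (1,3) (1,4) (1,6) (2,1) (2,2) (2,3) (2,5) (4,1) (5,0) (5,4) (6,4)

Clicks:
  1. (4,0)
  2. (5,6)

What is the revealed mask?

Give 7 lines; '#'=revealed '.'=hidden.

Click 1 (4,0) count=2: revealed 1 new [(4,0)] -> total=1
Click 2 (5,6) count=0: revealed 8 new [(3,5) (3,6) (4,5) (4,6) (5,5) (5,6) (6,5) (6,6)] -> total=9

Answer: .......
.......
.......
.....##
#....##
.....##
.....##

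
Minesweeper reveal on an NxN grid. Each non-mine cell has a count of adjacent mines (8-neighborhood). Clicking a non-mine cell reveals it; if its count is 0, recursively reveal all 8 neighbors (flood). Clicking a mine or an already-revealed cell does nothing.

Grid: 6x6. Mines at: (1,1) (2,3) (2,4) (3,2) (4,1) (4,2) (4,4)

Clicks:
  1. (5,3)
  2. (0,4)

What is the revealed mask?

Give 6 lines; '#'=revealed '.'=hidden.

Click 1 (5,3) count=2: revealed 1 new [(5,3)] -> total=1
Click 2 (0,4) count=0: revealed 8 new [(0,2) (0,3) (0,4) (0,5) (1,2) (1,3) (1,4) (1,5)] -> total=9

Answer: ..####
..####
......
......
......
...#..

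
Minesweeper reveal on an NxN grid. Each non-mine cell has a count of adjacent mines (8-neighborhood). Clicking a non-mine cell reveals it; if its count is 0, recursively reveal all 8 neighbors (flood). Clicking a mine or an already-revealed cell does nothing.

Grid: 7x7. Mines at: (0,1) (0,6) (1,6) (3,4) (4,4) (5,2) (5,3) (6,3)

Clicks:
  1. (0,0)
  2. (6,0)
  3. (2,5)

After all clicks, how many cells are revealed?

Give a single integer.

Answer: 29

Derivation:
Click 1 (0,0) count=1: revealed 1 new [(0,0)] -> total=1
Click 2 (6,0) count=0: revealed 28 new [(0,2) (0,3) (0,4) (0,5) (1,0) (1,1) (1,2) (1,3) (1,4) (1,5) (2,0) (2,1) (2,2) (2,3) (2,4) (2,5) (3,0) (3,1) (3,2) (3,3) (4,0) (4,1) (4,2) (4,3) (5,0) (5,1) (6,0) (6,1)] -> total=29
Click 3 (2,5) count=2: revealed 0 new [(none)] -> total=29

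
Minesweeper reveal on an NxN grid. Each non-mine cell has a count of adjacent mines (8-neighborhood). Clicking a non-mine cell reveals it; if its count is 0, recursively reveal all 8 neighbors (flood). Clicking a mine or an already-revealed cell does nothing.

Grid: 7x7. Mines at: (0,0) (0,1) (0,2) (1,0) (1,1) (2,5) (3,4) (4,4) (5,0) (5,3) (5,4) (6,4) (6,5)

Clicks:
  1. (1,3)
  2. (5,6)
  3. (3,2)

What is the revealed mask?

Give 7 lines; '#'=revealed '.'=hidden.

Click 1 (1,3) count=1: revealed 1 new [(1,3)] -> total=1
Click 2 (5,6) count=1: revealed 1 new [(5,6)] -> total=2
Click 3 (3,2) count=0: revealed 12 new [(2,0) (2,1) (2,2) (2,3) (3,0) (3,1) (3,2) (3,3) (4,0) (4,1) (4,2) (4,3)] -> total=14

Answer: .......
...#...
####...
####...
####...
......#
.......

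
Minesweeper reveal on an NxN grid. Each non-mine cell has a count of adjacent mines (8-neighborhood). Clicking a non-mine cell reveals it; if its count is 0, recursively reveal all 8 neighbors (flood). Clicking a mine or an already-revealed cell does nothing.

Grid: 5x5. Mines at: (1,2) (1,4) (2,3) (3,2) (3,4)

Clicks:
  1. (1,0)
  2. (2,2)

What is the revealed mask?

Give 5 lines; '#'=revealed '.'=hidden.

Click 1 (1,0) count=0: revealed 10 new [(0,0) (0,1) (1,0) (1,1) (2,0) (2,1) (3,0) (3,1) (4,0) (4,1)] -> total=10
Click 2 (2,2) count=3: revealed 1 new [(2,2)] -> total=11

Answer: ##...
##...
###..
##...
##...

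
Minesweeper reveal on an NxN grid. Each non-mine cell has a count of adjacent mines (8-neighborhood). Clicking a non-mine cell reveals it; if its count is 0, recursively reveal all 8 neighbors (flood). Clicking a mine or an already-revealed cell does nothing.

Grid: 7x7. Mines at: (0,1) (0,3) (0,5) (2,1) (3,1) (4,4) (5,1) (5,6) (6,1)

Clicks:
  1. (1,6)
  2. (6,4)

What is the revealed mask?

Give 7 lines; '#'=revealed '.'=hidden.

Click 1 (1,6) count=1: revealed 1 new [(1,6)] -> total=1
Click 2 (6,4) count=0: revealed 8 new [(5,2) (5,3) (5,4) (5,5) (6,2) (6,3) (6,4) (6,5)] -> total=9

Answer: .......
......#
.......
.......
.......
..####.
..####.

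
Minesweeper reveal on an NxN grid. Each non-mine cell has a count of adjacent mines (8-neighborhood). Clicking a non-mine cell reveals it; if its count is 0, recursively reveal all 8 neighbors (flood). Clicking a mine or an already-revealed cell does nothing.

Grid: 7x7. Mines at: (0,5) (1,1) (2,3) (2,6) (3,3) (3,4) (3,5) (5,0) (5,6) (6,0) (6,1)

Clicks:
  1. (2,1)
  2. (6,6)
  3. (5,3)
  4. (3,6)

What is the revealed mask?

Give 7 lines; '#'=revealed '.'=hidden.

Answer: .......
.......
.#.....
......#
..####.
..####.
..#####

Derivation:
Click 1 (2,1) count=1: revealed 1 new [(2,1)] -> total=1
Click 2 (6,6) count=1: revealed 1 new [(6,6)] -> total=2
Click 3 (5,3) count=0: revealed 12 new [(4,2) (4,3) (4,4) (4,5) (5,2) (5,3) (5,4) (5,5) (6,2) (6,3) (6,4) (6,5)] -> total=14
Click 4 (3,6) count=2: revealed 1 new [(3,6)] -> total=15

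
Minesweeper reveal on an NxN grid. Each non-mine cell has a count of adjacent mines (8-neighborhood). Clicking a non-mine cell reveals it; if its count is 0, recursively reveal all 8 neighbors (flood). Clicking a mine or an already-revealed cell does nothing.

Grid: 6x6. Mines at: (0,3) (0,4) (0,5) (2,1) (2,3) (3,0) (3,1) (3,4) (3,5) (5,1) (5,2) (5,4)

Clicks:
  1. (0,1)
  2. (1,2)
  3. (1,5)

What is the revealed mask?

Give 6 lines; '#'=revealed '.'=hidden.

Click 1 (0,1) count=0: revealed 6 new [(0,0) (0,1) (0,2) (1,0) (1,1) (1,2)] -> total=6
Click 2 (1,2) count=3: revealed 0 new [(none)] -> total=6
Click 3 (1,5) count=2: revealed 1 new [(1,5)] -> total=7

Answer: ###...
###..#
......
......
......
......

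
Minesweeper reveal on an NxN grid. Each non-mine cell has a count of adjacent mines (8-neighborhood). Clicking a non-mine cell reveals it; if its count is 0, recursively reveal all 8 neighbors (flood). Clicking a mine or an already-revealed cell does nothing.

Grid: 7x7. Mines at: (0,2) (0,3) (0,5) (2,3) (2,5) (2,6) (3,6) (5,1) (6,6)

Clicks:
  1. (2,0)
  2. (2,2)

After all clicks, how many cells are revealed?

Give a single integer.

Click 1 (2,0) count=0: revealed 14 new [(0,0) (0,1) (1,0) (1,1) (1,2) (2,0) (2,1) (2,2) (3,0) (3,1) (3,2) (4,0) (4,1) (4,2)] -> total=14
Click 2 (2,2) count=1: revealed 0 new [(none)] -> total=14

Answer: 14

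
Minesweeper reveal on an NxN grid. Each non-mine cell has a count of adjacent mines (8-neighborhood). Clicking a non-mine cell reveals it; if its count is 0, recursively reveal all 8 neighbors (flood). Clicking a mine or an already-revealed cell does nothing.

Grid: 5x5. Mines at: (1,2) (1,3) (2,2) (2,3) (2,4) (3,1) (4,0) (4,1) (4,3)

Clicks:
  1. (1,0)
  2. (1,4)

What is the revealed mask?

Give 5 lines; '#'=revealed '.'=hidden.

Click 1 (1,0) count=0: revealed 6 new [(0,0) (0,1) (1,0) (1,1) (2,0) (2,1)] -> total=6
Click 2 (1,4) count=3: revealed 1 new [(1,4)] -> total=7

Answer: ##...
##..#
##...
.....
.....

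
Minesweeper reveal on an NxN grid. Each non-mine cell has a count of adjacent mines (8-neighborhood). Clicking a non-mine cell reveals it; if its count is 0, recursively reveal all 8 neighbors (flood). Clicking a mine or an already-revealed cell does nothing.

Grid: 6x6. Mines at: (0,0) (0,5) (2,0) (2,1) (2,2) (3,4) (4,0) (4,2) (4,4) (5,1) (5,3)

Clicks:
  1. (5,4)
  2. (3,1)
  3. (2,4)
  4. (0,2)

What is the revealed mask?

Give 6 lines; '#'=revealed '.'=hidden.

Answer: .####.
.####.
....#.
.#....
......
....#.

Derivation:
Click 1 (5,4) count=2: revealed 1 new [(5,4)] -> total=1
Click 2 (3,1) count=5: revealed 1 new [(3,1)] -> total=2
Click 3 (2,4) count=1: revealed 1 new [(2,4)] -> total=3
Click 4 (0,2) count=0: revealed 8 new [(0,1) (0,2) (0,3) (0,4) (1,1) (1,2) (1,3) (1,4)] -> total=11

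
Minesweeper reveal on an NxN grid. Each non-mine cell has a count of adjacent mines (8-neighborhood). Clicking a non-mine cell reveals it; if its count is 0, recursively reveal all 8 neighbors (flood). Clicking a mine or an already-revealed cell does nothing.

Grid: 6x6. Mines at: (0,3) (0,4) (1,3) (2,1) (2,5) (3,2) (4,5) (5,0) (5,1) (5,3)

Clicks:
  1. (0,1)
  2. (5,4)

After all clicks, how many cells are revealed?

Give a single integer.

Answer: 7

Derivation:
Click 1 (0,1) count=0: revealed 6 new [(0,0) (0,1) (0,2) (1,0) (1,1) (1,2)] -> total=6
Click 2 (5,4) count=2: revealed 1 new [(5,4)] -> total=7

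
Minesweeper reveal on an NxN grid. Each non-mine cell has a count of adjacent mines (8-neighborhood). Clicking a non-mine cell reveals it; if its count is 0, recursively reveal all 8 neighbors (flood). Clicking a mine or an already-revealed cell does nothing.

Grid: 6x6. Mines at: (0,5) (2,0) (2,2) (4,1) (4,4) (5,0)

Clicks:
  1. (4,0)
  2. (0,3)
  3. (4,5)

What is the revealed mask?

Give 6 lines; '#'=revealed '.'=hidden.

Click 1 (4,0) count=2: revealed 1 new [(4,0)] -> total=1
Click 2 (0,3) count=0: revealed 10 new [(0,0) (0,1) (0,2) (0,3) (0,4) (1,0) (1,1) (1,2) (1,3) (1,4)] -> total=11
Click 3 (4,5) count=1: revealed 1 new [(4,5)] -> total=12

Answer: #####.
#####.
......
......
#....#
......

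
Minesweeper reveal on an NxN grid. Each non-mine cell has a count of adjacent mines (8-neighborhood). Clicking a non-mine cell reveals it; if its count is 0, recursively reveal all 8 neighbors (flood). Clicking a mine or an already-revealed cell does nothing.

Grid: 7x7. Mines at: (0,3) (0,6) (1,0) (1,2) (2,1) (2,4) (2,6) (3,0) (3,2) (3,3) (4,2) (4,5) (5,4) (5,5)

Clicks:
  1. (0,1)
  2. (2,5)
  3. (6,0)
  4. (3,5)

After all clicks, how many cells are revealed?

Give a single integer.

Answer: 13

Derivation:
Click 1 (0,1) count=2: revealed 1 new [(0,1)] -> total=1
Click 2 (2,5) count=2: revealed 1 new [(2,5)] -> total=2
Click 3 (6,0) count=0: revealed 10 new [(4,0) (4,1) (5,0) (5,1) (5,2) (5,3) (6,0) (6,1) (6,2) (6,3)] -> total=12
Click 4 (3,5) count=3: revealed 1 new [(3,5)] -> total=13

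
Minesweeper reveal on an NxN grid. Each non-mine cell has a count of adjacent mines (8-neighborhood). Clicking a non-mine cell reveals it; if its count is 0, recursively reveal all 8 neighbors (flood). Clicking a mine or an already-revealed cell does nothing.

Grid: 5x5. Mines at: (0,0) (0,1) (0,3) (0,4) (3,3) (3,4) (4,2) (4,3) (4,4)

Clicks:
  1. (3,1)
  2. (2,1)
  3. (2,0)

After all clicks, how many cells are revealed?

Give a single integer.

Answer: 11

Derivation:
Click 1 (3,1) count=1: revealed 1 new [(3,1)] -> total=1
Click 2 (2,1) count=0: revealed 10 new [(1,0) (1,1) (1,2) (2,0) (2,1) (2,2) (3,0) (3,2) (4,0) (4,1)] -> total=11
Click 3 (2,0) count=0: revealed 0 new [(none)] -> total=11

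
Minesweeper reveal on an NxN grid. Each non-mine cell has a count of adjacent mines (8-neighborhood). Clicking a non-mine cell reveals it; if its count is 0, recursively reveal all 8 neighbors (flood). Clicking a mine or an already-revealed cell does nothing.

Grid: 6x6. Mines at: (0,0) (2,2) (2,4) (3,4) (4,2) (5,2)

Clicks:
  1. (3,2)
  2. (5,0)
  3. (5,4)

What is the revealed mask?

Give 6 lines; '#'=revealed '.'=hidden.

Click 1 (3,2) count=2: revealed 1 new [(3,2)] -> total=1
Click 2 (5,0) count=0: revealed 10 new [(1,0) (1,1) (2,0) (2,1) (3,0) (3,1) (4,0) (4,1) (5,0) (5,1)] -> total=11
Click 3 (5,4) count=0: revealed 6 new [(4,3) (4,4) (4,5) (5,3) (5,4) (5,5)] -> total=17

Answer: ......
##....
##....
###...
##.###
##.###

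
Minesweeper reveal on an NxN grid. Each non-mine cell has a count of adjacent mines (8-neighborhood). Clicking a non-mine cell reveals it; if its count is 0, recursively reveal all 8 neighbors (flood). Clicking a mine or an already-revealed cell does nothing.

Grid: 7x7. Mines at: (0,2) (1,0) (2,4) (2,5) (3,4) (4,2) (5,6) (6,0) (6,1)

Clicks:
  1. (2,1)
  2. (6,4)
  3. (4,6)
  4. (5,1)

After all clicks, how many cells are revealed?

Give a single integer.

Answer: 14

Derivation:
Click 1 (2,1) count=1: revealed 1 new [(2,1)] -> total=1
Click 2 (6,4) count=0: revealed 11 new [(4,3) (4,4) (4,5) (5,2) (5,3) (5,4) (5,5) (6,2) (6,3) (6,4) (6,5)] -> total=12
Click 3 (4,6) count=1: revealed 1 new [(4,6)] -> total=13
Click 4 (5,1) count=3: revealed 1 new [(5,1)] -> total=14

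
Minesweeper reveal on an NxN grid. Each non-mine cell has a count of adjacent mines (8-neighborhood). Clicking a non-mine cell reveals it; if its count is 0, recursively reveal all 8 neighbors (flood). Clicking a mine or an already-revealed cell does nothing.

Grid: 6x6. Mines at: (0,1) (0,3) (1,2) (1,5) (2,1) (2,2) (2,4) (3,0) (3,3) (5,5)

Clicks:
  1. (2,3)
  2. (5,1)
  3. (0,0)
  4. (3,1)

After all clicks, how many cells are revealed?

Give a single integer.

Click 1 (2,3) count=4: revealed 1 new [(2,3)] -> total=1
Click 2 (5,1) count=0: revealed 10 new [(4,0) (4,1) (4,2) (4,3) (4,4) (5,0) (5,1) (5,2) (5,3) (5,4)] -> total=11
Click 3 (0,0) count=1: revealed 1 new [(0,0)] -> total=12
Click 4 (3,1) count=3: revealed 1 new [(3,1)] -> total=13

Answer: 13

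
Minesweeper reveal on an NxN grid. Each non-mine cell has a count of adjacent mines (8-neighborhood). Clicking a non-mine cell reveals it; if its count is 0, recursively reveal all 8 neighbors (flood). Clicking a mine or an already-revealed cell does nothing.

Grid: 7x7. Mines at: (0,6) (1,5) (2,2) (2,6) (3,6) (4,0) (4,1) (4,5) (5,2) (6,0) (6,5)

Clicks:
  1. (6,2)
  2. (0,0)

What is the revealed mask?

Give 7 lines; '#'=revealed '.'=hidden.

Answer: #####..
#####..
##.....
##.....
.......
.......
..#....

Derivation:
Click 1 (6,2) count=1: revealed 1 new [(6,2)] -> total=1
Click 2 (0,0) count=0: revealed 14 new [(0,0) (0,1) (0,2) (0,3) (0,4) (1,0) (1,1) (1,2) (1,3) (1,4) (2,0) (2,1) (3,0) (3,1)] -> total=15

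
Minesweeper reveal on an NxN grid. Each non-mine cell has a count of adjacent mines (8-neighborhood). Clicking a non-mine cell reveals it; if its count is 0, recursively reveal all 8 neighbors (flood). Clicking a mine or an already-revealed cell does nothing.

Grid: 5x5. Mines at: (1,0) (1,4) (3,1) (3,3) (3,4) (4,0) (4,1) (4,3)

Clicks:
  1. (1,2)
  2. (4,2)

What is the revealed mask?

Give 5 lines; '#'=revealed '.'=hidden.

Click 1 (1,2) count=0: revealed 9 new [(0,1) (0,2) (0,3) (1,1) (1,2) (1,3) (2,1) (2,2) (2,3)] -> total=9
Click 2 (4,2) count=4: revealed 1 new [(4,2)] -> total=10

Answer: .###.
.###.
.###.
.....
..#..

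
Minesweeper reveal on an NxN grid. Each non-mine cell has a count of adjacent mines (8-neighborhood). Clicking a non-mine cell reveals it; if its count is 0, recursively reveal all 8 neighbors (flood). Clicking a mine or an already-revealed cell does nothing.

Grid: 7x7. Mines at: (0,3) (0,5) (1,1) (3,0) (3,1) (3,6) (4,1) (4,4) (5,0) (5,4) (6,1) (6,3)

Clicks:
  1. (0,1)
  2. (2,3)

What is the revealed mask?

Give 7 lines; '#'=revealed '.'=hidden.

Answer: .#.....
..####.
..####.
..####.
.......
.......
.......

Derivation:
Click 1 (0,1) count=1: revealed 1 new [(0,1)] -> total=1
Click 2 (2,3) count=0: revealed 12 new [(1,2) (1,3) (1,4) (1,5) (2,2) (2,3) (2,4) (2,5) (3,2) (3,3) (3,4) (3,5)] -> total=13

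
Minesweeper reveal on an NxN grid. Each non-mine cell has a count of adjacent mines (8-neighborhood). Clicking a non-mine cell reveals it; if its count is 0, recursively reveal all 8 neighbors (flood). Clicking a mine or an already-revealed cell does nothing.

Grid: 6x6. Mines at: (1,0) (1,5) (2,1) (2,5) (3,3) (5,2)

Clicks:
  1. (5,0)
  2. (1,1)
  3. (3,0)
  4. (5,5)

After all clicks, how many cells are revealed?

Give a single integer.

Click 1 (5,0) count=0: revealed 6 new [(3,0) (3,1) (4,0) (4,1) (5,0) (5,1)] -> total=6
Click 2 (1,1) count=2: revealed 1 new [(1,1)] -> total=7
Click 3 (3,0) count=1: revealed 0 new [(none)] -> total=7
Click 4 (5,5) count=0: revealed 8 new [(3,4) (3,5) (4,3) (4,4) (4,5) (5,3) (5,4) (5,5)] -> total=15

Answer: 15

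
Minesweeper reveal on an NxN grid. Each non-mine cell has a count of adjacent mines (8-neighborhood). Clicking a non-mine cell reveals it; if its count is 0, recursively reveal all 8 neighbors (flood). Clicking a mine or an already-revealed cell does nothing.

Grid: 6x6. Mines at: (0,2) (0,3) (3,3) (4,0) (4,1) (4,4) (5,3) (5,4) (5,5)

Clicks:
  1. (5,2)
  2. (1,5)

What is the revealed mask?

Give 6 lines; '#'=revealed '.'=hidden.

Click 1 (5,2) count=2: revealed 1 new [(5,2)] -> total=1
Click 2 (1,5) count=0: revealed 8 new [(0,4) (0,5) (1,4) (1,5) (2,4) (2,5) (3,4) (3,5)] -> total=9

Answer: ....##
....##
....##
....##
......
..#...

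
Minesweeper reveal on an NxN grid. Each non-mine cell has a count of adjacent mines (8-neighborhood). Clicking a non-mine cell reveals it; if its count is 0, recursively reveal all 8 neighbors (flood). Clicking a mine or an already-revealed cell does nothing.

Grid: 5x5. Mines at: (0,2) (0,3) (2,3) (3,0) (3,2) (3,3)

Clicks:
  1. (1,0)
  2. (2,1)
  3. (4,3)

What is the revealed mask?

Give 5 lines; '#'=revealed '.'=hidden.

Click 1 (1,0) count=0: revealed 6 new [(0,0) (0,1) (1,0) (1,1) (2,0) (2,1)] -> total=6
Click 2 (2,1) count=2: revealed 0 new [(none)] -> total=6
Click 3 (4,3) count=2: revealed 1 new [(4,3)] -> total=7

Answer: ##...
##...
##...
.....
...#.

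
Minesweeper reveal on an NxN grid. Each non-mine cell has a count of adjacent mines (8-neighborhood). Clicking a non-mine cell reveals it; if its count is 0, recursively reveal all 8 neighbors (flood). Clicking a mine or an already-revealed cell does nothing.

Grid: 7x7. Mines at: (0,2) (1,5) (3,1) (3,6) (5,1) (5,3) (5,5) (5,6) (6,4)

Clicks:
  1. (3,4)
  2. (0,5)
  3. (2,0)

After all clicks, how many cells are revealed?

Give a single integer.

Click 1 (3,4) count=0: revealed 15 new [(1,2) (1,3) (1,4) (2,2) (2,3) (2,4) (2,5) (3,2) (3,3) (3,4) (3,5) (4,2) (4,3) (4,4) (4,5)] -> total=15
Click 2 (0,5) count=1: revealed 1 new [(0,5)] -> total=16
Click 3 (2,0) count=1: revealed 1 new [(2,0)] -> total=17

Answer: 17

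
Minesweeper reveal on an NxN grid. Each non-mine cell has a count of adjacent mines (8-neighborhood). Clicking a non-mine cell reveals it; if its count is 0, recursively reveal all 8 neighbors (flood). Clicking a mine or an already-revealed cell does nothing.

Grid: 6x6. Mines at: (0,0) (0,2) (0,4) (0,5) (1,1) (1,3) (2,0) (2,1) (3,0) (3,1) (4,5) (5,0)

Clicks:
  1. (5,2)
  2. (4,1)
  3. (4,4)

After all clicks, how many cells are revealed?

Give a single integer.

Click 1 (5,2) count=0: revealed 14 new [(2,2) (2,3) (2,4) (3,2) (3,3) (3,4) (4,1) (4,2) (4,3) (4,4) (5,1) (5,2) (5,3) (5,4)] -> total=14
Click 2 (4,1) count=3: revealed 0 new [(none)] -> total=14
Click 3 (4,4) count=1: revealed 0 new [(none)] -> total=14

Answer: 14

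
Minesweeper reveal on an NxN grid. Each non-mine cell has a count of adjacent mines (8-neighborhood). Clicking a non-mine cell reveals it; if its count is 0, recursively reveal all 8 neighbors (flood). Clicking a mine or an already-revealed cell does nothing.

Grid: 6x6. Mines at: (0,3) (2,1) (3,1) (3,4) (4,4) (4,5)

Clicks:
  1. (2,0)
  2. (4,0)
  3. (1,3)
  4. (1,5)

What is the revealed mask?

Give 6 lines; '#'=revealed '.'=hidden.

Click 1 (2,0) count=2: revealed 1 new [(2,0)] -> total=1
Click 2 (4,0) count=1: revealed 1 new [(4,0)] -> total=2
Click 3 (1,3) count=1: revealed 1 new [(1,3)] -> total=3
Click 4 (1,5) count=0: revealed 6 new [(0,4) (0,5) (1,4) (1,5) (2,4) (2,5)] -> total=9

Answer: ....##
...###
#...##
......
#.....
......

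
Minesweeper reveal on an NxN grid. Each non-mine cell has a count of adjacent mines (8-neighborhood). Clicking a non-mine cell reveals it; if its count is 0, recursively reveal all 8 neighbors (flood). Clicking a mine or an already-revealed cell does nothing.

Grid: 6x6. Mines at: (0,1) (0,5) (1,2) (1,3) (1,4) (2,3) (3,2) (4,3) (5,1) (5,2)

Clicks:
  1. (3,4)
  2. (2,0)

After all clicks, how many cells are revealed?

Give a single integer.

Answer: 9

Derivation:
Click 1 (3,4) count=2: revealed 1 new [(3,4)] -> total=1
Click 2 (2,0) count=0: revealed 8 new [(1,0) (1,1) (2,0) (2,1) (3,0) (3,1) (4,0) (4,1)] -> total=9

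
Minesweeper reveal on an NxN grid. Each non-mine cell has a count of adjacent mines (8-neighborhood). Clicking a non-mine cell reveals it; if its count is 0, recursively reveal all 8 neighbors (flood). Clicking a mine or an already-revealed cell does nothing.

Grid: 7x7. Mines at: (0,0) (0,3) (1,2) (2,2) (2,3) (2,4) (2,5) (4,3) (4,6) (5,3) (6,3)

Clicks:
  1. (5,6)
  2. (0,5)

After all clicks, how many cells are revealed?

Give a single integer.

Click 1 (5,6) count=1: revealed 1 new [(5,6)] -> total=1
Click 2 (0,5) count=0: revealed 6 new [(0,4) (0,5) (0,6) (1,4) (1,5) (1,6)] -> total=7

Answer: 7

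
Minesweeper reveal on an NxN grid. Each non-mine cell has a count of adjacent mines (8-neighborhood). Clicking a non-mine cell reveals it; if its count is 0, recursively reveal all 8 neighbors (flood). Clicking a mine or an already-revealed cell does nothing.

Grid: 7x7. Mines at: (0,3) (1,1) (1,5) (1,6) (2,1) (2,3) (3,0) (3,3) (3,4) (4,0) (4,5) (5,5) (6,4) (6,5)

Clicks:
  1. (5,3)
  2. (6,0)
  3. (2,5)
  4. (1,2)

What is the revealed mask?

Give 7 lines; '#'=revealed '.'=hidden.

Answer: .......
..#....
.....#.
.......
.###...
####...
####...

Derivation:
Click 1 (5,3) count=1: revealed 1 new [(5,3)] -> total=1
Click 2 (6,0) count=0: revealed 10 new [(4,1) (4,2) (4,3) (5,0) (5,1) (5,2) (6,0) (6,1) (6,2) (6,3)] -> total=11
Click 3 (2,5) count=3: revealed 1 new [(2,5)] -> total=12
Click 4 (1,2) count=4: revealed 1 new [(1,2)] -> total=13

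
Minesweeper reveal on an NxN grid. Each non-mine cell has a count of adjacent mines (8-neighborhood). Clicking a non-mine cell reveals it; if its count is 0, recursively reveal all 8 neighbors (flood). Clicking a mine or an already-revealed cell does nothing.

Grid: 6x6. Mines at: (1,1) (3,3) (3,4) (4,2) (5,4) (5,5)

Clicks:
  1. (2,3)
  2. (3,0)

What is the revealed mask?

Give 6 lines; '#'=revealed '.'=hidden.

Click 1 (2,3) count=2: revealed 1 new [(2,3)] -> total=1
Click 2 (3,0) count=0: revealed 8 new [(2,0) (2,1) (3,0) (3,1) (4,0) (4,1) (5,0) (5,1)] -> total=9

Answer: ......
......
##.#..
##....
##....
##....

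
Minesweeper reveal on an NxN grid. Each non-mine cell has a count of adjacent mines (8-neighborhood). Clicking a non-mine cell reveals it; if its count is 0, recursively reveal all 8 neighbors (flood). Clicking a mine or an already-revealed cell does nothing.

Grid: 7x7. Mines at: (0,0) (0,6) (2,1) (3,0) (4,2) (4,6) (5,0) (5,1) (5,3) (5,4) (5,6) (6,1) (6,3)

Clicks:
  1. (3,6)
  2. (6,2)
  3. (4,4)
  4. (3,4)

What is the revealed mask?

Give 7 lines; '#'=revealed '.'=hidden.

Click 1 (3,6) count=1: revealed 1 new [(3,6)] -> total=1
Click 2 (6,2) count=4: revealed 1 new [(6,2)] -> total=2
Click 3 (4,4) count=2: revealed 1 new [(4,4)] -> total=3
Click 4 (3,4) count=0: revealed 22 new [(0,1) (0,2) (0,3) (0,4) (0,5) (1,1) (1,2) (1,3) (1,4) (1,5) (1,6) (2,2) (2,3) (2,4) (2,5) (2,6) (3,2) (3,3) (3,4) (3,5) (4,3) (4,5)] -> total=25

Answer: .#####.
.######
..#####
..#####
...###.
.......
..#....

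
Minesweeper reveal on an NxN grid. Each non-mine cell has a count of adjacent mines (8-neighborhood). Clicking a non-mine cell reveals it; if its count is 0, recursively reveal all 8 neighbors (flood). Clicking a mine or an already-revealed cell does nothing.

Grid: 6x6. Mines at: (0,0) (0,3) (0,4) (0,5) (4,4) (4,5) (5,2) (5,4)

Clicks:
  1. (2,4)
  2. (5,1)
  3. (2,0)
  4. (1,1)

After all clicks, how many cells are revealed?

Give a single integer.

Click 1 (2,4) count=0: revealed 24 new [(1,0) (1,1) (1,2) (1,3) (1,4) (1,5) (2,0) (2,1) (2,2) (2,3) (2,4) (2,5) (3,0) (3,1) (3,2) (3,3) (3,4) (3,5) (4,0) (4,1) (4,2) (4,3) (5,0) (5,1)] -> total=24
Click 2 (5,1) count=1: revealed 0 new [(none)] -> total=24
Click 3 (2,0) count=0: revealed 0 new [(none)] -> total=24
Click 4 (1,1) count=1: revealed 0 new [(none)] -> total=24

Answer: 24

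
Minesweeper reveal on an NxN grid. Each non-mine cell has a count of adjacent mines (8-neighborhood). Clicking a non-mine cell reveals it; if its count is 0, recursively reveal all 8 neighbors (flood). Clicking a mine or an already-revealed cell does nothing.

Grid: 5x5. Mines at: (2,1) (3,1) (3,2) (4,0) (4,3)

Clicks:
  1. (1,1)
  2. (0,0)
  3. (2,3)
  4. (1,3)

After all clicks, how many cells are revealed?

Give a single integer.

Click 1 (1,1) count=1: revealed 1 new [(1,1)] -> total=1
Click 2 (0,0) count=0: revealed 14 new [(0,0) (0,1) (0,2) (0,3) (0,4) (1,0) (1,2) (1,3) (1,4) (2,2) (2,3) (2,4) (3,3) (3,4)] -> total=15
Click 3 (2,3) count=1: revealed 0 new [(none)] -> total=15
Click 4 (1,3) count=0: revealed 0 new [(none)] -> total=15

Answer: 15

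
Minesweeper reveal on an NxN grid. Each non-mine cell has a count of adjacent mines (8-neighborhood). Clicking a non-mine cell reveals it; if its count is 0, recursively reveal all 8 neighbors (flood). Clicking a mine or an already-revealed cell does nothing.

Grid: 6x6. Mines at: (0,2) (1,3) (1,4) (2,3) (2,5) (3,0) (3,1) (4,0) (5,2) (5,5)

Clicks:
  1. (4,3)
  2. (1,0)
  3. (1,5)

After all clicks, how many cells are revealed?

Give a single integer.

Click 1 (4,3) count=1: revealed 1 new [(4,3)] -> total=1
Click 2 (1,0) count=0: revealed 6 new [(0,0) (0,1) (1,0) (1,1) (2,0) (2,1)] -> total=7
Click 3 (1,5) count=2: revealed 1 new [(1,5)] -> total=8

Answer: 8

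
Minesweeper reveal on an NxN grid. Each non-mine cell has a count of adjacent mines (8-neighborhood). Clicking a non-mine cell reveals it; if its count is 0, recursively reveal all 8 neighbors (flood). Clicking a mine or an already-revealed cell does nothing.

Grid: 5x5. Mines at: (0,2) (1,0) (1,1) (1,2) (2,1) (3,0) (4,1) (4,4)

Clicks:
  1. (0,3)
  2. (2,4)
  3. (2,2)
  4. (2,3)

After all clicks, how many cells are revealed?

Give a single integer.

Click 1 (0,3) count=2: revealed 1 new [(0,3)] -> total=1
Click 2 (2,4) count=0: revealed 7 new [(0,4) (1,3) (1,4) (2,3) (2,4) (3,3) (3,4)] -> total=8
Click 3 (2,2) count=3: revealed 1 new [(2,2)] -> total=9
Click 4 (2,3) count=1: revealed 0 new [(none)] -> total=9

Answer: 9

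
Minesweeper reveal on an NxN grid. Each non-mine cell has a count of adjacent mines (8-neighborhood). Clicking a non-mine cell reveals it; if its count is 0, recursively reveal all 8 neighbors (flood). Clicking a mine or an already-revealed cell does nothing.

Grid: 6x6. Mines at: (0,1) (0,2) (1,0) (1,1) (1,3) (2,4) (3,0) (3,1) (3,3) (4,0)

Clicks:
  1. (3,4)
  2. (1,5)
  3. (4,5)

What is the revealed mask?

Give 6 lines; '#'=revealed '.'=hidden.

Click 1 (3,4) count=2: revealed 1 new [(3,4)] -> total=1
Click 2 (1,5) count=1: revealed 1 new [(1,5)] -> total=2
Click 3 (4,5) count=0: revealed 11 new [(3,5) (4,1) (4,2) (4,3) (4,4) (4,5) (5,1) (5,2) (5,3) (5,4) (5,5)] -> total=13

Answer: ......
.....#
......
....##
.#####
.#####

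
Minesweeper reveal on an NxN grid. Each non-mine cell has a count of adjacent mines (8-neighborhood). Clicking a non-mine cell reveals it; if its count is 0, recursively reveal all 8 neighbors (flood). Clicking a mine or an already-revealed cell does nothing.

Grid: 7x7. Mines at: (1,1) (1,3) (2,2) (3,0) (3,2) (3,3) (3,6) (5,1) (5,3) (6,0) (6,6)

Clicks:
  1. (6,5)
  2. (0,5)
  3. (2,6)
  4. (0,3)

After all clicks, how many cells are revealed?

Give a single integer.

Click 1 (6,5) count=1: revealed 1 new [(6,5)] -> total=1
Click 2 (0,5) count=0: revealed 9 new [(0,4) (0,5) (0,6) (1,4) (1,5) (1,6) (2,4) (2,5) (2,6)] -> total=10
Click 3 (2,6) count=1: revealed 0 new [(none)] -> total=10
Click 4 (0,3) count=1: revealed 1 new [(0,3)] -> total=11

Answer: 11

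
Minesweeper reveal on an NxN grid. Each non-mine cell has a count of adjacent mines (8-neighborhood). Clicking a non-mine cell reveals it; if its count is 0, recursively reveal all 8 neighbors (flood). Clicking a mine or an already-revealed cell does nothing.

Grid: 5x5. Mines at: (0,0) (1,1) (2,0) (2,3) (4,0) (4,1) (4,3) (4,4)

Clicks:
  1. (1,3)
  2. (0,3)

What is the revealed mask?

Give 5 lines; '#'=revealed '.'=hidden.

Answer: ..###
..###
.....
.....
.....

Derivation:
Click 1 (1,3) count=1: revealed 1 new [(1,3)] -> total=1
Click 2 (0,3) count=0: revealed 5 new [(0,2) (0,3) (0,4) (1,2) (1,4)] -> total=6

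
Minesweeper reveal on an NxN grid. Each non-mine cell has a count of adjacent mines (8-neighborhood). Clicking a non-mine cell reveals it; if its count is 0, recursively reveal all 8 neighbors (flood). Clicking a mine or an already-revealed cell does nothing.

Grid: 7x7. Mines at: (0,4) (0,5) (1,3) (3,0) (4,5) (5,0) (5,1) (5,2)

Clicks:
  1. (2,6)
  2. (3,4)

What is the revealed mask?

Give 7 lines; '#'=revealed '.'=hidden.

Answer: .......
....###
....###
....###
.......
.......
.......

Derivation:
Click 1 (2,6) count=0: revealed 9 new [(1,4) (1,5) (1,6) (2,4) (2,5) (2,6) (3,4) (3,5) (3,6)] -> total=9
Click 2 (3,4) count=1: revealed 0 new [(none)] -> total=9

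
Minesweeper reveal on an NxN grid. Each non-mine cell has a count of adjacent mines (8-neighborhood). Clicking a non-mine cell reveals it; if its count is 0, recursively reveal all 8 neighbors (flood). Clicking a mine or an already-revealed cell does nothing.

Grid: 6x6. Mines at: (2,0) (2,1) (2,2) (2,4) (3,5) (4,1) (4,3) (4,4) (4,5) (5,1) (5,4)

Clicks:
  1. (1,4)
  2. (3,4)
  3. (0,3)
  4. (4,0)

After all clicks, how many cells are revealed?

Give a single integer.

Answer: 14

Derivation:
Click 1 (1,4) count=1: revealed 1 new [(1,4)] -> total=1
Click 2 (3,4) count=5: revealed 1 new [(3,4)] -> total=2
Click 3 (0,3) count=0: revealed 11 new [(0,0) (0,1) (0,2) (0,3) (0,4) (0,5) (1,0) (1,1) (1,2) (1,3) (1,5)] -> total=13
Click 4 (4,0) count=2: revealed 1 new [(4,0)] -> total=14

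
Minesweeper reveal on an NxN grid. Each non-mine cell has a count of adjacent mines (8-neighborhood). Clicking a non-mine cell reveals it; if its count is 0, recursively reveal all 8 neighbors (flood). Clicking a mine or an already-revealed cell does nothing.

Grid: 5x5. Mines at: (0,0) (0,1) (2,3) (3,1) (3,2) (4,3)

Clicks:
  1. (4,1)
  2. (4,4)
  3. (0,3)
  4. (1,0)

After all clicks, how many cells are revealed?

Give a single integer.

Click 1 (4,1) count=2: revealed 1 new [(4,1)] -> total=1
Click 2 (4,4) count=1: revealed 1 new [(4,4)] -> total=2
Click 3 (0,3) count=0: revealed 6 new [(0,2) (0,3) (0,4) (1,2) (1,3) (1,4)] -> total=8
Click 4 (1,0) count=2: revealed 1 new [(1,0)] -> total=9

Answer: 9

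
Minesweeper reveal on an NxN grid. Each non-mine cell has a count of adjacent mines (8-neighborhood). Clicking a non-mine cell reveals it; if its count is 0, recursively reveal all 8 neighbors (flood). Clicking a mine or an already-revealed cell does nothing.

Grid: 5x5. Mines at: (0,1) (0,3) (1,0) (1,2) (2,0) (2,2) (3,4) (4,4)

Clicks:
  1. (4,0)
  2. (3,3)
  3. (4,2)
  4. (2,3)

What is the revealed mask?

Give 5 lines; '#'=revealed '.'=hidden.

Click 1 (4,0) count=0: revealed 8 new [(3,0) (3,1) (3,2) (3,3) (4,0) (4,1) (4,2) (4,3)] -> total=8
Click 2 (3,3) count=3: revealed 0 new [(none)] -> total=8
Click 3 (4,2) count=0: revealed 0 new [(none)] -> total=8
Click 4 (2,3) count=3: revealed 1 new [(2,3)] -> total=9

Answer: .....
.....
...#.
####.
####.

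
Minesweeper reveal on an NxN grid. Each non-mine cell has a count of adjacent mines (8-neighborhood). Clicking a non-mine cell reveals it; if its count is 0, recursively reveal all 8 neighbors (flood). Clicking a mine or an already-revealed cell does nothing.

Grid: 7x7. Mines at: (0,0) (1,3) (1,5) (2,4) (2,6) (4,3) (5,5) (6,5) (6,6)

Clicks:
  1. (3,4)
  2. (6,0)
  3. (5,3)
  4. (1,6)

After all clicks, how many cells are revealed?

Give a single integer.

Click 1 (3,4) count=2: revealed 1 new [(3,4)] -> total=1
Click 2 (6,0) count=0: revealed 22 new [(1,0) (1,1) (1,2) (2,0) (2,1) (2,2) (3,0) (3,1) (3,2) (4,0) (4,1) (4,2) (5,0) (5,1) (5,2) (5,3) (5,4) (6,0) (6,1) (6,2) (6,3) (6,4)] -> total=23
Click 3 (5,3) count=1: revealed 0 new [(none)] -> total=23
Click 4 (1,6) count=2: revealed 1 new [(1,6)] -> total=24

Answer: 24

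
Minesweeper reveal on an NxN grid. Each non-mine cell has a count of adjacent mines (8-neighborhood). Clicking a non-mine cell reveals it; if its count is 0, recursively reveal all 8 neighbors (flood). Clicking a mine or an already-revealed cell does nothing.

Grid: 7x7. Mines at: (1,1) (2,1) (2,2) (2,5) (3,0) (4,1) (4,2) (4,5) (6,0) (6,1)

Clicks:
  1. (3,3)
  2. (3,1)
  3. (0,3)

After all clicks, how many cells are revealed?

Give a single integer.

Click 1 (3,3) count=2: revealed 1 new [(3,3)] -> total=1
Click 2 (3,1) count=5: revealed 1 new [(3,1)] -> total=2
Click 3 (0,3) count=0: revealed 10 new [(0,2) (0,3) (0,4) (0,5) (0,6) (1,2) (1,3) (1,4) (1,5) (1,6)] -> total=12

Answer: 12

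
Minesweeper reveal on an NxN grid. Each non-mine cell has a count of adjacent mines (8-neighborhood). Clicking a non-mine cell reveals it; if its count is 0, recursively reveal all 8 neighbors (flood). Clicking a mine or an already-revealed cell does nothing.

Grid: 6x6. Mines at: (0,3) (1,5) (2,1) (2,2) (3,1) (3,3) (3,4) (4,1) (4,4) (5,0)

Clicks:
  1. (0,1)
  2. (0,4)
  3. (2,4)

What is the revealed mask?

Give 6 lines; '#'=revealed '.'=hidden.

Click 1 (0,1) count=0: revealed 6 new [(0,0) (0,1) (0,2) (1,0) (1,1) (1,2)] -> total=6
Click 2 (0,4) count=2: revealed 1 new [(0,4)] -> total=7
Click 3 (2,4) count=3: revealed 1 new [(2,4)] -> total=8

Answer: ###.#.
###...
....#.
......
......
......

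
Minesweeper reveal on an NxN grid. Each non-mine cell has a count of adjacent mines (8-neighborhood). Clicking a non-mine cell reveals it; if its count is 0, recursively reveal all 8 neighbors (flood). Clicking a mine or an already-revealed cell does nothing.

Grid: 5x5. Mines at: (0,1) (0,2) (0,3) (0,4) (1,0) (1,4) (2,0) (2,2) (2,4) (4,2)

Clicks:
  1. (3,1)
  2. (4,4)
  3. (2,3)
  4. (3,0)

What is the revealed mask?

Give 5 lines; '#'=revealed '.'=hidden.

Click 1 (3,1) count=3: revealed 1 new [(3,1)] -> total=1
Click 2 (4,4) count=0: revealed 4 new [(3,3) (3,4) (4,3) (4,4)] -> total=5
Click 3 (2,3) count=3: revealed 1 new [(2,3)] -> total=6
Click 4 (3,0) count=1: revealed 1 new [(3,0)] -> total=7

Answer: .....
.....
...#.
##.##
...##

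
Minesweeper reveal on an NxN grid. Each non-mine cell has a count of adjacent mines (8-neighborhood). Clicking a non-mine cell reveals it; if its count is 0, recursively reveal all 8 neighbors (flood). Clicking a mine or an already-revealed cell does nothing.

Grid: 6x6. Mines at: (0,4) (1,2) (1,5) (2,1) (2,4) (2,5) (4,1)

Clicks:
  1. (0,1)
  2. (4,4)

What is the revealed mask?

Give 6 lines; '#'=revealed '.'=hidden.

Click 1 (0,1) count=1: revealed 1 new [(0,1)] -> total=1
Click 2 (4,4) count=0: revealed 12 new [(3,2) (3,3) (3,4) (3,5) (4,2) (4,3) (4,4) (4,5) (5,2) (5,3) (5,4) (5,5)] -> total=13

Answer: .#....
......
......
..####
..####
..####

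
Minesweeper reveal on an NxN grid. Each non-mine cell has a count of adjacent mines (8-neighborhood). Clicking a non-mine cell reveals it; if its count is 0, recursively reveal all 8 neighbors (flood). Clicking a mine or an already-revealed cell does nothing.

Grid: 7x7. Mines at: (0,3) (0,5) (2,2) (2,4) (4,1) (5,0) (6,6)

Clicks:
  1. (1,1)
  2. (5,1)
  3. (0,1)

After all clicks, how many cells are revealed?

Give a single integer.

Click 1 (1,1) count=1: revealed 1 new [(1,1)] -> total=1
Click 2 (5,1) count=2: revealed 1 new [(5,1)] -> total=2
Click 3 (0,1) count=0: revealed 9 new [(0,0) (0,1) (0,2) (1,0) (1,2) (2,0) (2,1) (3,0) (3,1)] -> total=11

Answer: 11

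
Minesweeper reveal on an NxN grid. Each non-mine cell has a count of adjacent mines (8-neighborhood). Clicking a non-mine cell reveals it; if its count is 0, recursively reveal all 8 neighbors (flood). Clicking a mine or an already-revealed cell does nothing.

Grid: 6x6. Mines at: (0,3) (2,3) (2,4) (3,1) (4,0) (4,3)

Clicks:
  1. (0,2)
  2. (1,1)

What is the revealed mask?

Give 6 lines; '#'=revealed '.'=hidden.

Click 1 (0,2) count=1: revealed 1 new [(0,2)] -> total=1
Click 2 (1,1) count=0: revealed 8 new [(0,0) (0,1) (1,0) (1,1) (1,2) (2,0) (2,1) (2,2)] -> total=9

Answer: ###...
###...
###...
......
......
......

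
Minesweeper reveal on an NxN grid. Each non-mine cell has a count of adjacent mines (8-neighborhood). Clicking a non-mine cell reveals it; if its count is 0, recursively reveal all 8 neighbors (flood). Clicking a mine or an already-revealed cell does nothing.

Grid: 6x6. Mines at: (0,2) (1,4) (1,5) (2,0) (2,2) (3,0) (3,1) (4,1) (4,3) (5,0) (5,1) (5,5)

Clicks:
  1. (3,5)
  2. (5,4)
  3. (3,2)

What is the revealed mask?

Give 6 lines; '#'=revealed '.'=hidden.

Click 1 (3,5) count=0: revealed 6 new [(2,4) (2,5) (3,4) (3,5) (4,4) (4,5)] -> total=6
Click 2 (5,4) count=2: revealed 1 new [(5,4)] -> total=7
Click 3 (3,2) count=4: revealed 1 new [(3,2)] -> total=8

Answer: ......
......
....##
..#.##
....##
....#.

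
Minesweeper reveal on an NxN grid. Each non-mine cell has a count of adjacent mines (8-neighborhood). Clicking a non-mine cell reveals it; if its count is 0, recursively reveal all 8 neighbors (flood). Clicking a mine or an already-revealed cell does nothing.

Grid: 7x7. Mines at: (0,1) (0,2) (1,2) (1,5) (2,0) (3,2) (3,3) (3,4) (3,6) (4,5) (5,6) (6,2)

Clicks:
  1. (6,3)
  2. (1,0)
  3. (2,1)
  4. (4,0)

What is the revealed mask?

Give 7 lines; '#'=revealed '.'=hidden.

Click 1 (6,3) count=1: revealed 1 new [(6,3)] -> total=1
Click 2 (1,0) count=2: revealed 1 new [(1,0)] -> total=2
Click 3 (2,1) count=3: revealed 1 new [(2,1)] -> total=3
Click 4 (4,0) count=0: revealed 8 new [(3,0) (3,1) (4,0) (4,1) (5,0) (5,1) (6,0) (6,1)] -> total=11

Answer: .......
#......
.#.....
##.....
##.....
##.....
##.#...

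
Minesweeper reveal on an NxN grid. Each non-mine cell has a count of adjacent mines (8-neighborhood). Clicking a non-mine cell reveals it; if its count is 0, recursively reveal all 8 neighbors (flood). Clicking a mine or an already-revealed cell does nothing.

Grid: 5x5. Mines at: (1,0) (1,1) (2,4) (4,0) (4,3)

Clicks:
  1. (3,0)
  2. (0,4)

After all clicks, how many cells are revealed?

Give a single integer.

Answer: 7

Derivation:
Click 1 (3,0) count=1: revealed 1 new [(3,0)] -> total=1
Click 2 (0,4) count=0: revealed 6 new [(0,2) (0,3) (0,4) (1,2) (1,3) (1,4)] -> total=7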